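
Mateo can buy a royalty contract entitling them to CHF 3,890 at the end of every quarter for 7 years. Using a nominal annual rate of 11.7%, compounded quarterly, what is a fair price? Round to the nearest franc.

i = 0.117/4 = 0.02925 per quarter; n = 7·4 = 28.
PV = PMT · [1 − (1+i)^(−n)] / i = 3890 · 18.937340 = 73,666.2528

CHF 73,666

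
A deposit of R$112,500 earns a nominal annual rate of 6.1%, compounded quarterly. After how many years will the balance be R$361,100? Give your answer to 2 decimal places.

Periodic rate i = 0.061/4 = 0.01525.
n = ln(361100/112500) / ln(1+0.01525) = ln(3.20978) / 0.015135 = 77.0539 quarters
= 77.0539/4 years

19.26 years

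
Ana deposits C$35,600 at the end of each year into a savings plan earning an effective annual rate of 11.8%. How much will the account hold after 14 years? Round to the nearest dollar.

C$1,136,286

FV = PMT · [(1+i)^n − 1] / i = 35600 · 31.918157 = 1,136,286.3914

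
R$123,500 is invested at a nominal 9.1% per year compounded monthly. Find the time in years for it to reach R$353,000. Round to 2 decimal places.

Periodic rate i = 0.091/12 = 0.00758333.
(1+i)^n = 353000/123500 = 2.85830, so n = ln 2.85830 / ln 1.00758 = 139.0159 months
= 139.0159/12 years

11.58 years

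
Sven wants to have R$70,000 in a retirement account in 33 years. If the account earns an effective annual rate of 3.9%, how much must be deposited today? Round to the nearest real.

R$19,805

PV = 70,000 / (1 + 0.039)^33 = 70,000 / 3.534379 = 19,805.4617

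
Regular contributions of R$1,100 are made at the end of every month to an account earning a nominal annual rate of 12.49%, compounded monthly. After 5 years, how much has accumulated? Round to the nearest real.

R$91,026

i = 0.1249/12 = 0.0104083 per month; n = 5·12 = 60.
FV = 1100 × [(1+0.0104083)^60 − 1] / 0.0104083 = 1100 × 82.750501 = 91,025.5514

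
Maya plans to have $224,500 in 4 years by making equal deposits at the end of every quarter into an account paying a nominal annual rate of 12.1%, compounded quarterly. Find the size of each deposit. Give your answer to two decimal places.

i = 0.121/4 = 0.03025 per quarter; n = 4·4 = 16.
PMT = 224500 / ( [(1+0.03025)^16 − 1] / 0.03025 ) = 224500 / 20.196683 = 11,115.6866

$11,115.69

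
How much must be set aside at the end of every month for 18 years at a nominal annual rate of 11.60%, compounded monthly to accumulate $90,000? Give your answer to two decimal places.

$124.49

i = 0.116/12 = 0.00966667 per month; n = 18·12 = 216.
FV-annuity factor = 722.923122; PMT = 90000 / 722.923122 = 124.4946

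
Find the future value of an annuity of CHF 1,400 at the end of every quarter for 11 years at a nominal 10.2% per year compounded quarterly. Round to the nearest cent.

CHF 111,346.30

i = 0.102/4 = 0.0255 per quarter; n = 11·4 = 44.
Accumulation factor s(44|0.0255) = 79.533069; FV = 1400 × 79.533069 = 111,346.2968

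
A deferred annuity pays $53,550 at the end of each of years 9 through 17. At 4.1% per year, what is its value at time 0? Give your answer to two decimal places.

$287,393.71

PV at t=8 (ordinary 9-year annuity): 53550 × a(9|0.041) = 53550 × 7.401566 = 396,353.8692
PV₀ = 396,353.8692 / (1+0.041)^8 = 396,353.8692 / 1.379132 = 287,393.7148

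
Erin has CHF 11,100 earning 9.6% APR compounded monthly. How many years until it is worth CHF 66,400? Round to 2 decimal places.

18.71 years

Periodic rate i = 0.096/12 = 0.008.
n = ln(66400/11100) / ln(1+0.008) = ln(5.98198) / 0.007968 = 224.4872 months
= 224.4872/12 years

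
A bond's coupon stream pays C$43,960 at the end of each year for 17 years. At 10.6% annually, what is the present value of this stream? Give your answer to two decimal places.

Annuity factor a(17|0.106) = 7.732364; PV = 43960 × 7.732364 = 339,914.7314

C$339,914.73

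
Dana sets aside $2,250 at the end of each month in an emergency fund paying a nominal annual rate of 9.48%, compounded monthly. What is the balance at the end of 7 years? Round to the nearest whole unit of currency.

$266,786

i = 0.0948/12 = 0.0079 per month; n = 7·12 = 84.
FV = 2250 × [(1+0.0079)^84 − 1] / 0.0079 = 2250 × 118.571339 = 266,785.5123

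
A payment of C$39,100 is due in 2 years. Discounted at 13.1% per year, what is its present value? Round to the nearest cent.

Discount factor = (1+0.131)^(−2) = 0.781762; PV = 39,100 × 0.781762 = 30,566.9107

C$30,566.91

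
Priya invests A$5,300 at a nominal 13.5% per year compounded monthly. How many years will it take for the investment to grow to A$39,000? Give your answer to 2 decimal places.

14.87 years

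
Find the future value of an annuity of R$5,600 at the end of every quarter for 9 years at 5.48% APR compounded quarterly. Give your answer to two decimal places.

i = 0.0548/4 = 0.0137 per quarter; n = 9·4 = 36.
FV = PMT · [(1+i)^n − 1] / i = 5600 · 46.136851 = 258,366.3642

R$258,366.36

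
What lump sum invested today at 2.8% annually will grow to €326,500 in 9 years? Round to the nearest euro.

Discount factor = (1+0.028)^(−9) = 0.779941; PV = 326,500 × 0.779941 = 254,650.8638

€254,651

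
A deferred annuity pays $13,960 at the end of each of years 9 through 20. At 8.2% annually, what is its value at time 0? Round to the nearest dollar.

$55,427

Value one period before first payment (t=8): 13960 × [1 − (1+0.082)^(−12)] / 0.082 = 13960 × 7.458606 = 104,122.1376
PV₀ = 104,122.1376 / (1+0.082)^8 = 104,122.1376 / 1.878530 = 55,427.4615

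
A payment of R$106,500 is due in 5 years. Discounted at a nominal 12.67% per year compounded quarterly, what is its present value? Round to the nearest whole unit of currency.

i = 0.1267/4 = 0.031675 per quarter; n = 5·4 = 20.
PV = FV·(1+i)^(−n) = 106,500 × 0.535972 = 57,080.9871

R$57,081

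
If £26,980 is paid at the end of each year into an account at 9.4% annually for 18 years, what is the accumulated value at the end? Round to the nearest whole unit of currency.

£1,159,170

FV = PMT · [(1+i)^n − 1] / i = 26980 · 42.964066 = 1,159,170.5000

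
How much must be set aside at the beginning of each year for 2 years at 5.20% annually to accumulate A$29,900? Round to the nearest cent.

FV-annuity factor × (1+i) = 2.158704; PMT = 29900 / 2.158704 = 13,850.9031

A$13,850.90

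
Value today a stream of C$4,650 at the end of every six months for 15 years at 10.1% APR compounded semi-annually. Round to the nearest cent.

C$71,076.28

i = 0.101/2 = 0.0505 per half-year; n = 15·2 = 30.
PV = PMT · [1 − (1+i)^(−n)] / i = 4650 · 15.285221 = 71,076.2785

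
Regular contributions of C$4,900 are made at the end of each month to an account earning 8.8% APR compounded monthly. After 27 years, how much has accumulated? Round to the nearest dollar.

i = 0.088/12 = 0.00733333 per month; n = 27·12 = 324.
Accumulation factor s(324|0.00733333) = 1318.482569; FV = 4900 × 1318.482569 = 6,460,564.5893

C$6,460,565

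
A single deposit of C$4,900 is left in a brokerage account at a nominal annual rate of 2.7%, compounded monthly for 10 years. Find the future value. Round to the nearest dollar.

i = 0.027/12 = 0.00225 per month; n = 10·12 = 120.
FV = 4,900 × (1 + 0.00225)^120 = 6,416.8793

C$6,417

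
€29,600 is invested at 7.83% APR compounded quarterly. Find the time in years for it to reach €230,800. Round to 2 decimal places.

Periodic rate i = 0.0783/4 = 0.019575.
n = ln(230800/29600) / ln(1+0.019575) = ln(7.79730) / 0.019386 = 105.9419 quarters
= 105.9419/4 years

26.49 years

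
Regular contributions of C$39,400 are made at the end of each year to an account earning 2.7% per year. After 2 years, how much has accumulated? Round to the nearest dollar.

FV = PMT · [(1+i)^n − 1] / i = 39400 · 2.027000 = 79,863.8000

C$79,864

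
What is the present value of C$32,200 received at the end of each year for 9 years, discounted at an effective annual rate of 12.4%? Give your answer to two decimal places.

PV = PMT · [1 − (1+i)^(−n)] / i = 32200 · 5.248199 = 168,992.0167

C$168,992.02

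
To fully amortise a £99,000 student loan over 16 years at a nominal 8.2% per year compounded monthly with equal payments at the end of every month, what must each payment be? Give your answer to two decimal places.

£927.33

i = 0.082/12 = 0.00683333 per month; n = 16·12 = 192.
Annuity-PV factor = 106.758254; PMT = 99000 / 106.758254 = 927.3288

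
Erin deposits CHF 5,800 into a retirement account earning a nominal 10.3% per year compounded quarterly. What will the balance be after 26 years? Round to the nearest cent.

CHF 81,610.62

With 4 periods per year: i = 0.02575, n = 104.
FV = 5,800 × (1 + 0.02575)^104 = 81,610.6168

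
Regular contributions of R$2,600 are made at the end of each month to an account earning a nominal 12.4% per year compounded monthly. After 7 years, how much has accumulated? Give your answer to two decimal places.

Periodic rate i = 0.124/12 = 0.0103333; n = 7 × 12 = 84 periods.
FV = 2600 × [(1+0.0103333)^84 − 1] / 0.0103333 = 2600 × 132.731159 = 345,101.0143

R$345,101.01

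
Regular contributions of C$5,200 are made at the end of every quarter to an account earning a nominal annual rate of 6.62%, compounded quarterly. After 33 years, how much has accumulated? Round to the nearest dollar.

Periodic rate i = 0.0662/4 = 0.01655; n = 33 × 4 = 132 periods.
Accumulation factor s(132|0.01655) = 467.045263; FV = 5200 × 467.045263 = 2,428,635.3687

C$2,428,635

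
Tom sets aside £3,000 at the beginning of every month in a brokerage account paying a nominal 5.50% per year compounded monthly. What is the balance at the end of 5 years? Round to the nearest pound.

£207,590

i = 0.055/12 = 0.00458333 per month; n = 5·12 = 60.
FV = 3000 × [(1+0.00458333)^60 − 1] / 0.00458333 × (1+i) = 3000 × 69.196527 = 207,589.5806
Payments are at the start of each period, so multiply by (1+i).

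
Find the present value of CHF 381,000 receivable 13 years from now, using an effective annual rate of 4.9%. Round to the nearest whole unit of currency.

PV = FV·(1+i)^(−n) = 381,000 × 0.536931 = 204,570.7932

CHF 204,571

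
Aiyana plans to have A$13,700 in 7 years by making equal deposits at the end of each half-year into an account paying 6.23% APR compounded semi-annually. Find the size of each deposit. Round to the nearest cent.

i = 0.0623/2 = 0.03115 per half-year; n = 7·2 = 14.
FV-annuity factor = 17.220079; PMT = 13700 / 17.220079 = 795.5829

A$795.58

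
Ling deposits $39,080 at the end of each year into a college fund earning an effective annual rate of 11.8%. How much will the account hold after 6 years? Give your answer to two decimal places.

Accumulation factor s(6|0.118) = 8.074312; FV = 39080 × 8.074312 = 315,544.0983

$315,544.10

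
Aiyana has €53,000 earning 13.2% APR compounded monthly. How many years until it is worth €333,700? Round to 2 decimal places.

Periodic rate i = 0.132/12 = 0.011.
n = ln(333700/53000) / ln(1+0.011) = ln(6.29623) / 0.010940 = 168.1865 months
= 168.1865/12 years

14.02 years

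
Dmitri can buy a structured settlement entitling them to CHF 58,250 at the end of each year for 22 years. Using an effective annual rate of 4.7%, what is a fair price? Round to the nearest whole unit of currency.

Annuity factor a(22|0.047) = 13.530638; PV = 58250 × 13.530638 = 788,159.6410

CHF 788,160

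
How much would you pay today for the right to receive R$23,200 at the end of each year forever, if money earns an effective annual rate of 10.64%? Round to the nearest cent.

R$218,045.11

PV = C/r = 23200/0.1064 = 218,045.1128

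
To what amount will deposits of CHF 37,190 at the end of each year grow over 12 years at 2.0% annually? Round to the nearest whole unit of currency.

CHF 498,796

FV = PMT · [(1+i)^n − 1] / i = 37190 · 13.412090 = 498,795.6170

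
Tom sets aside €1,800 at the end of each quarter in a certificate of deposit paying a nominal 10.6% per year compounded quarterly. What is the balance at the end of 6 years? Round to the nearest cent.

€59,320.70

i = 0.106/4 = 0.0265 per quarter; n = 6·4 = 24.
FV = 1800 × [(1+0.0265)^24 − 1] / 0.0265 = 1800 × 32.955947 = 59,320.7044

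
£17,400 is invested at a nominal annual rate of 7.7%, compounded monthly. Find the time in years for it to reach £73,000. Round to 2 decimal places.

18.68 years

Periodic rate i = 0.077/12 = 0.00641667.
n = ln(73000/17400) / ln(1+0.00641667) = ln(4.19540) / 0.006396 = 224.1951 months
= 224.1951/12 years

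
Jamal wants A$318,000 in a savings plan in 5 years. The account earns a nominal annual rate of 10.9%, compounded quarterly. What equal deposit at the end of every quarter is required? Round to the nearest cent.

A$12,169.35

With 4 periods per year: i = 0.02725, n = 20.
PMT = 318000 / ( [(1+0.02725)^20 − 1] / 0.02725 ) = 318000 / 26.131223 = 12,169.3498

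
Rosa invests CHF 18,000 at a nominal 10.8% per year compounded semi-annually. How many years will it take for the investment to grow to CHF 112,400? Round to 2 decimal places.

17.41 years

Periodic rate i = 0.108/2 = 0.054.
n = ln(112400/18000) / ln(1+0.054) = ln(6.24444) / 0.052592 = 34.8280 half-years
= 34.8280/2 years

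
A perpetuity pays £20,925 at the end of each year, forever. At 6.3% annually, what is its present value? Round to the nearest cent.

£332,142.86

PV = C/r = 20925/0.063 = 332,142.8571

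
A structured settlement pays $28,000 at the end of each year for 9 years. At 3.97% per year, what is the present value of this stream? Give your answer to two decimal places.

Annuity factor a(9|0.0397) = 7.445506; PV = 28000 × 7.445506 = 208,474.1817

$208,474.18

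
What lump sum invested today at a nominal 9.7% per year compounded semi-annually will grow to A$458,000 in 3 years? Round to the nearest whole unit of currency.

A$344,711

Periodic rate i = 0.097/2 = 0.0485; n = 3 × 2 = 6 periods.
Discount factor = (1+0.0485)^(−6) = 0.752644; PV = 458,000 × 0.752644 = 344,710.7832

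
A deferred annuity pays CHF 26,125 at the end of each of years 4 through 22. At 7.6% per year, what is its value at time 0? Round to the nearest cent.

CHF 207,326.75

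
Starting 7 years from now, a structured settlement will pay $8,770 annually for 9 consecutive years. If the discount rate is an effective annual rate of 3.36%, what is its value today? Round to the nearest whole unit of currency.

PV at t=6 (ordinary 9-year annuity): 8770 × a(9|0.0336) = 8770 × 7.657022 = 67,152.0825
Discount back 6 years: 67,152.0825 × (1+0.0336)^(−6) = 67,152.0825 × 0.820134 = 55,073.7288

$55,074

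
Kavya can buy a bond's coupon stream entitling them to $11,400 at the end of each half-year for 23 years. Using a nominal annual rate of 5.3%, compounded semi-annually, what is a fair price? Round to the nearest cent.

$301,023.01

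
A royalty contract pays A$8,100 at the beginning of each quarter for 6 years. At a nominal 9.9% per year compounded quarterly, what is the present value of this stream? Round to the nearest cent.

A$148,864.71

i = 0.099/4 = 0.02475 per quarter; n = 6·4 = 24.
Annuity factor a(24|0.02475) × (1+i) = 18.378360; PV = 8100 × 18.378360 = 148,864.7144
Payments are at the start of each period, so multiply by (1+i).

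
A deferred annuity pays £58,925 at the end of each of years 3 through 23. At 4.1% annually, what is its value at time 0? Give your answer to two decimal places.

Value one period before first payment (t=2): 58925 × [1 − (1+0.041)^(−21)] / 0.041 = 58925 × 13.900840 = 819,106.9757
Discount back 2 years: 819,106.9757 × (1+0.041)^(−2) = 819,106.9757 × 0.922781 = 755,856.1751

£755,856.18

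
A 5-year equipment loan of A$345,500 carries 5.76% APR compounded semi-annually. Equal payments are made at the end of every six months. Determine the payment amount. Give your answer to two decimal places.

A$40,255.49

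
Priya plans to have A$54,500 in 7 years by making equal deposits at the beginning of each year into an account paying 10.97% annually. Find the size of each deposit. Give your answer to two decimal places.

A$5,024.67

FV-annuity factor × (1+i) = 10.846488; PMT = 54500 / 10.846488 = 5,024.6681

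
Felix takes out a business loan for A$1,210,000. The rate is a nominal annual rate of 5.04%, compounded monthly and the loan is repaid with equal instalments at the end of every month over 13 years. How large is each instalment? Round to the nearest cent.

A$10,588.63

With 12 periods per year: i = 0.0042, n = 156.
PMT = 1.21e+06 / ( [1 − (1+0.0042)^(−156)] / 0.0042 ) = 1.21e+06 / 114.273513 = 10,588.6305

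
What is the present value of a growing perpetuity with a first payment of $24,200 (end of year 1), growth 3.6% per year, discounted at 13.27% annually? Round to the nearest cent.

$250,258.53

PV = D₁/(r − g) = 24200/(0.1327 − 0.036) = 250,258.5315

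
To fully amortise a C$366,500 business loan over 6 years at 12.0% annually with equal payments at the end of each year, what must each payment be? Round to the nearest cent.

C$89,142.23

PMT = 366500 / ( [1 − (1+0.12)^(−6)] / 0.12 ) = 366500 / 4.111407 = 89,142.2258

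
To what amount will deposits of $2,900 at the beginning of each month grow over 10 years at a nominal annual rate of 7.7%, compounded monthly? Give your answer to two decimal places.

$525,103.87

i = 0.077/12 = 0.00641667 per month; n = 10·12 = 120.
Accumulation factor s(120|0.00641667) × (1+i) = 181.070300; FV = 2900 × 181.070300 = 525,103.8708
Payments are at the start of each period, so multiply by (1+i).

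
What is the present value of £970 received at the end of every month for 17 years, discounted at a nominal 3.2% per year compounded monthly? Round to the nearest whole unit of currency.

With 12 periods per year: i = 0.00266667, n = 204.
PV = 970 × [1 − (1+0.00266667)^(−204)] / 0.00266667 = 970 × 157.184130 = 152,468.6062

£152,469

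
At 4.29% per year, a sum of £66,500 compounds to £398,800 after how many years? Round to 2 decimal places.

n = ln(398800/66500) / ln(1+0.0429) = ln(5.99699) / 0.042005 = 42.6436 years

42.64 years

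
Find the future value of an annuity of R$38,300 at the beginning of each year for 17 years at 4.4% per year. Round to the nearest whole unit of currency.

R$980,781

Accumulation factor s(17|0.044) × (1+i) = 25.607860; FV = 38300 × 25.607860 = 980,781.0318
(annuity-due: payments at period start, so ×(1+i).)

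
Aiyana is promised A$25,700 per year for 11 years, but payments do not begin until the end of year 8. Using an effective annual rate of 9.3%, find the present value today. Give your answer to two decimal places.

A$92,533.59

PV at t=7 (ordinary 11-year annuity): 25700 × a(11|0.093) = 25700 × 6.709767 = 172,441.0128
PV₀ = 172,441.0128 / (1+0.093)^7 = 172,441.0128 / 1.863550 = 92,533.5942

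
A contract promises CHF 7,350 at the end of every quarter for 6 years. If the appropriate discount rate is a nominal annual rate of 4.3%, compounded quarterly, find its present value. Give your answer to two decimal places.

i = 0.043/4 = 0.01075 per quarter; n = 6·4 = 24.
PV = 7350 × [1 − (1+0.01075)^(−24)] / 0.01075 = 7350 × 21.054908 = 154,753.5702

CHF 154,753.57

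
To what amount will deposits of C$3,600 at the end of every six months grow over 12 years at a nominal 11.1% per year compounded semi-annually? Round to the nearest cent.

C$172,276.45

i = 0.111/2 = 0.0555 per half-year; n = 12·2 = 24.
FV = 3600 × [(1+0.0555)^24 − 1] / 0.0555 = 3600 × 47.854569 = 172,276.4487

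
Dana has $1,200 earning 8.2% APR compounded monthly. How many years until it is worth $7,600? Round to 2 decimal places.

22.59 years

Periodic rate i = 0.082/12 = 0.00683333.
n = ln(7600/1200) / ln(1+0.00683333) = ln(6.33333) / 0.006810 = 271.0428 months
= 271.0428/12 years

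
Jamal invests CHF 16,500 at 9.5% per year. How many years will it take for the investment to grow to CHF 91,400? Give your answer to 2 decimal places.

n = ln(91400/16500) / ln(1+0.095) = ln(5.53939) / 0.090754 = 18.8628 years

18.86 years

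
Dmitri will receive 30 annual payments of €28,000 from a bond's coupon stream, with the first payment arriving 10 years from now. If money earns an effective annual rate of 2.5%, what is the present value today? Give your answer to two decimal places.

€469,265.41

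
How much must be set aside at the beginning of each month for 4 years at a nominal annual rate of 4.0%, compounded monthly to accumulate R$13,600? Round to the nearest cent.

Periodic rate i = 0.04/12 = 0.00333333; n = 4 × 12 = 48 periods.
PMT = 13600 / ( [(1+0.00333333)^48 − 1] / 0.00333333 × (1+i) ) = 13600 / 52.132800 = 260.8722

R$260.87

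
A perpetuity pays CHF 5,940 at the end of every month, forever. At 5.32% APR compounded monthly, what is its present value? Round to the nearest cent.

Periodic rate i = 0.0532/12 = 0.00443333.
PV = PMT / i = 5940 / 0.00443333 = 1,339,849.6241

CHF 1,339,849.62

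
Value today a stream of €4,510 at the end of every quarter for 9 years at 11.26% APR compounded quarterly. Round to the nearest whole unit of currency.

i = 0.1126/4 = 0.02815 per quarter; n = 9·4 = 36.
PV = PMT · [1 − (1+i)^(−n)] / i = 4510 · 22.447575 = 101,238.5623

€101,239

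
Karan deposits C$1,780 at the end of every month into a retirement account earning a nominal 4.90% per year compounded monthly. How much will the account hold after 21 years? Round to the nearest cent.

With 12 periods per year: i = 0.00408333, n = 252.
Accumulation factor s(252|0.00408333) = 438.957417; FV = 1780 × 438.957417 = 781,344.2026

C$781,344.20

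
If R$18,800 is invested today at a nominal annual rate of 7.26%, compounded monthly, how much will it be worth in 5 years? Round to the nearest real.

i = 0.0726/12 = 0.00605 per month; n = 5·12 = 60.
FV = PV·(1+i)^n = 18,800 × 1.436064 = 26,998.0112

R$26,998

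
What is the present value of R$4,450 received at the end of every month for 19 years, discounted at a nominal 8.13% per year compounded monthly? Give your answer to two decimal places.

Periodic rate i = 0.0813/12 = 0.006775; n = 19 × 12 = 228 periods.
PV = 4450 × [1 − (1+0.006775)^(−228)] / 0.006775 = 4450 × 115.942394 = 515,943.6519

R$515,943.65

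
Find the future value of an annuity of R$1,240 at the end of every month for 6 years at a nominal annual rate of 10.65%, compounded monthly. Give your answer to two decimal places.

R$124,244.82

i = 0.1065/12 = 0.008875 per month; n = 6·12 = 72.
Accumulation factor s(72|0.008875) = 100.197434; FV = 1240 × 100.197434 = 124,244.8182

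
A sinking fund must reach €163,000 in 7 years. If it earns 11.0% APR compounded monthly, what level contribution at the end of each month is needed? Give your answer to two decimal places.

€1,296.79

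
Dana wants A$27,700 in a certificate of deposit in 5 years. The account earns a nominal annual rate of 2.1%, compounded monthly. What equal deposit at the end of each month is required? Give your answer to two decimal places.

A$438.26

With 12 periods per year: i = 0.00175, n = 60.
PMT = 27700 / ( [(1+0.00175)^60 − 1] / 0.00175 ) = 27700 / 63.204964 = 438.2567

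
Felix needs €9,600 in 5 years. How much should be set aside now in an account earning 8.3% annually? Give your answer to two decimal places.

€6,443.61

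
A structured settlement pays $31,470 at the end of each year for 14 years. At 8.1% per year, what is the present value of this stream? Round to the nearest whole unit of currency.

PV = 31470 × [1 − (1+0.081)^(−14)] / 0.081 = 31470 × 8.196566 = 257,945.9315

$257,946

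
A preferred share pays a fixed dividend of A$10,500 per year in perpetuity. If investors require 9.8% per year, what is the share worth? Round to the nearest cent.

PV = C/r = 10500/0.098 = 107,142.8571

A$107,142.86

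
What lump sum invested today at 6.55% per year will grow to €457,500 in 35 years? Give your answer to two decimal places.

PV = 457,500 / (1 + 0.0655)^35 = 457,500 / 9.212360 = 49,661.5427

€49,661.54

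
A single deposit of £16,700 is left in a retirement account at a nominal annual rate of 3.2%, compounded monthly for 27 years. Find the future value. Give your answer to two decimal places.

£39,577.42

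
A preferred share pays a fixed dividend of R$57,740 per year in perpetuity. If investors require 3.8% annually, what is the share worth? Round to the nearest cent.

PV = PMT / i = 57740 / 0.038 = 1,519,473.6842

R$1,519,473.68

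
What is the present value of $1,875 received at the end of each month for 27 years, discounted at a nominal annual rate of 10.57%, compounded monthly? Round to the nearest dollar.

$200,447

With 12 periods per year: i = 0.00880833, n = 324.
PV = 1875 × [1 − (1+0.00880833)^(−324)] / 0.00880833 = 1875 × 106.905164 = 200,447.1830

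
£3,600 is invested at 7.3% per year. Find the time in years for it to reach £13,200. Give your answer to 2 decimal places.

(1+i)^n = 13200/3600 = 3.66667, so n = ln 3.66667 / ln 1.073 = 18.4404 years

18.44 years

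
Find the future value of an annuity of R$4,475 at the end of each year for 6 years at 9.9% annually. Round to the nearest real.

FV = 4475 × [(1+0.099)^6 − 1] / 0.099 = 4475 × 7.696160 = 34,440.3176

R$34,440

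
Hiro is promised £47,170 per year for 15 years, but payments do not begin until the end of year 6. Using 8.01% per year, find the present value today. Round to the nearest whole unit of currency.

£274,491

PV at t=5 (ordinary 15-year annuity): 47170 × a(15|0.0801) = 47170 × 8.554255 = 403,504.1972
Discount back 5 years: 403,504.1972 × (1+0.0801)^(−5) = 403,504.1972 × 0.680268 = 274,491.0738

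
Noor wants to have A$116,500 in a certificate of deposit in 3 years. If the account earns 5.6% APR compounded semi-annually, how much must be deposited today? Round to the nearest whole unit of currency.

Periodic rate i = 0.056/2 = 0.028; n = 3 × 2 = 6 periods.
Discount factor = (1+0.028)^(−6) = 0.847308; PV = 116,500 × 0.847308 = 98,711.3832

A$98,711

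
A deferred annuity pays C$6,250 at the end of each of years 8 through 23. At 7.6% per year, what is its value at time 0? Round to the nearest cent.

PV at t=7 (ordinary 16-year annuity): 6250 × a(16|0.076) = 6250 × 9.082309 = 56,764.4293
Discount back 7 years: 56,764.4293 × (1+0.076)^(−7) = 56,764.4293 × 0.598845 = 33,993.0691

C$33,993.07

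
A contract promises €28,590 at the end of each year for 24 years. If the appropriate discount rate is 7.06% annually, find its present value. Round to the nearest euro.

PV = 28590 × [1 − (1+0.0706)^(−24)] / 0.0706 = 28590 × 11.409179 = 326,188.4372

€326,188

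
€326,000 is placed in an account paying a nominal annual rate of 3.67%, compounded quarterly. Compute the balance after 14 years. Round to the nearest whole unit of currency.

Periodic rate i = 0.0367/4 = 0.009175; n = 14 × 4 = 56 periods.
FV = PV·(1+i)^n = 326,000 × 1.667720 = 543,676.6315

€543,677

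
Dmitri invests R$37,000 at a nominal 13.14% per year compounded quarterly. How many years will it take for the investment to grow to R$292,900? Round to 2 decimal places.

Periodic rate i = 0.1314/4 = 0.03285.
n = ln(292900/37000) / ln(1+0.03285) = ln(7.91622) / 0.032322 = 64.0095 quarters
= 64.0095/4 years

16.00 years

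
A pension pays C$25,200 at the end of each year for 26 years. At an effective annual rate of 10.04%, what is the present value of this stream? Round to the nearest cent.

PV = PMT · [1 − (1+i)^(−n)] / i = 25200 · 9.132310 = 230,134.2195

C$230,134.22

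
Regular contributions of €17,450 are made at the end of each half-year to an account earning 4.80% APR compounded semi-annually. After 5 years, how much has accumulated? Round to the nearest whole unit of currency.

Periodic rate i = 0.048/2 = 0.024; n = 5 × 2 = 10 periods.
FV = PMT · [(1+i)^n − 1] / i = 17450 · 11.152108 = 194,604.2906

€194,604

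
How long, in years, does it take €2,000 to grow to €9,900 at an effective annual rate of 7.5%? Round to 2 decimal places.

22.12 years

(1+i)^n = 9900/2000 = 4.95000, so n = ln 4.95000 / ln 1.075 = 22.1152 years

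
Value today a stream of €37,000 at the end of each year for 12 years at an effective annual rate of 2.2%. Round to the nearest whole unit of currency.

€386,524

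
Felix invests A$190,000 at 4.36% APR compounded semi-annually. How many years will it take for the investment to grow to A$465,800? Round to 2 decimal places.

Periodic rate i = 0.0436/2 = 0.0218.
n = ln(465800/190000) / ln(1+0.0218) = ln(2.45158) / 0.021566 = 41.5813 half-years
= 41.5813/2 years

20.79 years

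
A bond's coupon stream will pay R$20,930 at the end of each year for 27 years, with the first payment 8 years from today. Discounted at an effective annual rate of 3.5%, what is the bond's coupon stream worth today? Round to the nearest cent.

PV at t=7 (ordinary 27-year annuity): 20930 × a(27|0.035) = 20930 × 17.285365 = 361,782.6791
Discount back 7 years: 361,782.6791 × (1+0.035)^(−7) = 361,782.6791 × 0.785991 = 284,357.9155

R$284,357.92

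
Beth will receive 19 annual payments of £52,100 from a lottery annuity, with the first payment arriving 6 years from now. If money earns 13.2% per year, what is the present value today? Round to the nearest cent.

£192,205.02

Value one period before first payment (t=5): 52100 × [1 − (1+0.132)^(−19)] / 0.132 = 52100 × 6.857395 = 357,270.2571
Discount back 5 years: 357,270.2571 × (1+0.132)^(−5) = 357,270.2571 × 0.537982 = 192,205.0208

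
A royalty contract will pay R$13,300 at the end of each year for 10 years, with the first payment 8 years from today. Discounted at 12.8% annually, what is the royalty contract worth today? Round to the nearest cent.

R$31,308.84

PV at t=7 (ordinary 10-year annuity): 13300 × a(10|0.128) = 13300 × 5.469895 = 72,749.6058
PV₀ = 72,749.6058 / (1+0.128)^7 = 72,749.6058 / 2.323612 = 31,308.8378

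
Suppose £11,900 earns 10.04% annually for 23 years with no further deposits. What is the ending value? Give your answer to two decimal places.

11,900 × (1+0.1004)^23 = 11,900 × 9.029493 = 107,450.9701

£107,450.97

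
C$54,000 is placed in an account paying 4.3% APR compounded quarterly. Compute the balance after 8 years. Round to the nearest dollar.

C$76,032

With 4 periods per year: i = 0.01075, n = 32.
FV = 54,000 × (1 + 0.01075)^32 = 76,031.5353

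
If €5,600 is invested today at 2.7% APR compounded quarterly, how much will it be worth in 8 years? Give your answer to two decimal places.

With 4 periods per year: i = 0.00675, n = 32.
FV = 5,600 × (1 + 0.00675)^32 = 6,945.1312

€6,945.13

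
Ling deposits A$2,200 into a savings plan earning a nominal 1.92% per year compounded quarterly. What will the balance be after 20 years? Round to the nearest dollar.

Periodic rate i = 0.0192/4 = 0.0048; n = 20 × 4 = 80 periods.
FV = PV·(1+i)^n = 2,200 × 1.466797 = 3,226.9541

A$3,227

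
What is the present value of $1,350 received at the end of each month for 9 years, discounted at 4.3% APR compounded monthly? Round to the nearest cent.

$120,723.53

With 12 periods per year: i = 0.00358333, n = 108.
PV = 1350 × [1 − (1+0.00358333)^(−108)] / 0.00358333 = 1350 × 89.424837 = 120,723.5301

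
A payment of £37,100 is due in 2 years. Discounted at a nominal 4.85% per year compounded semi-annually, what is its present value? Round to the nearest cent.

Periodic rate i = 0.0485/2 = 0.02425; n = 2 × 2 = 4 periods.
Discount factor = (1+0.02425)^(−4) = 0.908607; PV = 37,100 × 0.908607 = 33,709.3221

£33,709.32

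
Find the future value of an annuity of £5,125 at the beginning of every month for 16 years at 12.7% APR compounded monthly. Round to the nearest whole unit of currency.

i = 0.127/12 = 0.0105833 per month; n = 16·12 = 192.
Accumulation factor s(192|0.0105833) × (1+i) = 625.285474; FV = 5125 × 625.285474 = 3,204,588.0521
(Beginning-of-period payments → annuity-due factor ×(1+i).)

£3,204,588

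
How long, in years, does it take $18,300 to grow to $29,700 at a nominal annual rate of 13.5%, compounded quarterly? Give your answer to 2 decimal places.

3.65 years

Periodic rate i = 0.135/4 = 0.03375.
n = ln(29700/18300) / ln(1+0.03375) = ln(1.62295) / 0.033193 = 14.5888 quarters
= 14.5888/4 years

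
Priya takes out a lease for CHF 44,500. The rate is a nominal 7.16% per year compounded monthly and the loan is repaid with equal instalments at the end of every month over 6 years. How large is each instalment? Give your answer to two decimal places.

Periodic rate i = 0.0716/12 = 0.00596667; n = 6 × 12 = 72 periods.
PMT = 44500 / ( [1 − (1+0.00596667)^(−72)] / 0.00596667 ) = 44500 / 58.390956 = 762.1043

CHF 762.10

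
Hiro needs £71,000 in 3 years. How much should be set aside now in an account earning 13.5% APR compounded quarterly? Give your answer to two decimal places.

£47,672.96

i = 0.135/4 = 0.03375 per quarter; n = 3·4 = 12.
PV = FV·(1+i)^(−n) = 71,000 × 0.671450 = 47,672.9556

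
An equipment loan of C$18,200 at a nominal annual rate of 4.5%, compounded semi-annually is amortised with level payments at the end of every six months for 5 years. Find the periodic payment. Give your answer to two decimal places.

i = 0.045/2 = 0.0225 per half-year; n = 5·2 = 10.
PMT = 18200 / ( [1 − (1+0.0225)^(−10)] / 0.0225 ) = 18200 / 8.866216 = 2,052.7358

C$2,052.74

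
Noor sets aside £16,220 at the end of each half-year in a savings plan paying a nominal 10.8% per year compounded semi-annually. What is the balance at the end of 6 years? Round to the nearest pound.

i = 0.108/2 = 0.054 per half-year; n = 6·2 = 12.
Accumulation factor s(12|0.054) = 16.290644; FV = 16220 × 16.290644 = 264,234.2406

£264,234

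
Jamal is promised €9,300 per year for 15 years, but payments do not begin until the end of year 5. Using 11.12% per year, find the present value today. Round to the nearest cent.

€43,573.69

Value one period before first payment (t=4): 9300 × [1 − (1+0.1112)^(−15)] / 0.1112 = 9300 × 7.143487 = 66,434.4312
PV₀ = 66,434.4312 / (1+0.1112)^4 = 66,434.4312 / 1.524646 = 43,573.6850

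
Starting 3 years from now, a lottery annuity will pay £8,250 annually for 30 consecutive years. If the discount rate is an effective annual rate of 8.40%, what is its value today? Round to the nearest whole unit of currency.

£76,148

PV at t=2 (ordinary 30-year annuity): 8250 × a(30|0.084) = 8250 × 10.845893 = 89,478.6162
PV₀ = 89,478.6162 / (1+0.084)^2 = 89,478.6162 / 1.175056 = 76,148.3846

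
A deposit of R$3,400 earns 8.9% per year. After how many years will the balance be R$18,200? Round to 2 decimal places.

n = ln(18200/3400) / ln(1+0.089) = ln(5.35294) / 0.085260 = 19.6769 years

19.68 years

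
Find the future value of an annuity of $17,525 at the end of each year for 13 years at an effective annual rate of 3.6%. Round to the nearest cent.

$284,155.33

FV = 17525 × [(1+0.036)^13 − 1] / 0.036 = 17525 × 16.214284 = 284,155.3324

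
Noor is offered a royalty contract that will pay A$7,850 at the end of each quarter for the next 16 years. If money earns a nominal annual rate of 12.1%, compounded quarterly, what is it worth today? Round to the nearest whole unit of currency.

A$220,973

With 4 periods per year: i = 0.03025, n = 64.
PV = PMT · [1 − (1+i)^(−n)] / i = 7850 · 28.149375 = 220,972.5899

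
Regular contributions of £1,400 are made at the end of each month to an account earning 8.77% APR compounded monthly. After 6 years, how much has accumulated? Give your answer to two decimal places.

£132,034.81

Periodic rate i = 0.0877/12 = 0.00730833; n = 6 × 12 = 72 periods.
Accumulation factor s(72|0.00730833) = 94.310576; FV = 1400 × 94.310576 = 132,034.8066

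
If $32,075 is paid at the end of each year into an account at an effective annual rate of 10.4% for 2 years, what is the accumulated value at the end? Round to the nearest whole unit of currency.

$67,486

Accumulation factor s(2|0.104) = 2.104000; FV = 32075 × 2.104000 = 67,485.8000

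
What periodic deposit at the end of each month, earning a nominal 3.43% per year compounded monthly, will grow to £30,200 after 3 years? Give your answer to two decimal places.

With 12 periods per year: i = 0.00285833, n = 36.
FV-annuity factor = 37.860485; PMT = 30200 / 37.860485 = 797.6654

£797.67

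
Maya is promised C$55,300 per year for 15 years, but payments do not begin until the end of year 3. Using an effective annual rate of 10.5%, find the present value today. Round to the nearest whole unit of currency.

PV at t=2 (ordinary 15-year annuity): 55300 × a(15|0.105) = 55300 × 7.393825 = 408,878.5001
PV₀ = 408,878.5001 / (1+0.105)^2 = 408,878.5001 / 1.221025 = 334,864.9701

C$334,865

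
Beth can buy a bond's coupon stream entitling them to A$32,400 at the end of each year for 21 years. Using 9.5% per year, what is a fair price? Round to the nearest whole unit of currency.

A$290,339

Annuity factor a(21|0.095) = 8.961080; PV = 32400 × 8.961080 = 290,338.9777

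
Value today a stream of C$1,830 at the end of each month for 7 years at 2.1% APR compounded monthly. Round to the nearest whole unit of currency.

C$142,839

Periodic rate i = 0.021/12 = 0.00175; n = 7 × 12 = 84 periods.
PV = 1830 × [1 − (1+0.00175)^(−84)] / 0.00175 = 1830 × 78.054345 = 142,839.4512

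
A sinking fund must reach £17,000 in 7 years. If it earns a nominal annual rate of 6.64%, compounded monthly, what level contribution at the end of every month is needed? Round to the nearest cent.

£159.53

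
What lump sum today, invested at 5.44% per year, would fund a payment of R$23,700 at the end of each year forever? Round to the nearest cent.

R$435,661.76

PV = C/r = 23700/0.0544 = 435,661.7647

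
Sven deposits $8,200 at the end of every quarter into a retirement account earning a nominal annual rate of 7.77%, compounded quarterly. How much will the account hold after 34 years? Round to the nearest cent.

Periodic rate i = 0.0777/4 = 0.019425; n = 34 × 4 = 136 periods.
Accumulation factor s(136|0.019425) = 653.143303; FV = 8200 × 653.143303 = 5,355,775.0826

$5,355,775.08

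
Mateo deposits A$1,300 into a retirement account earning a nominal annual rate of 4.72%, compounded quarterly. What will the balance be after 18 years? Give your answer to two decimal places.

A$3,025.24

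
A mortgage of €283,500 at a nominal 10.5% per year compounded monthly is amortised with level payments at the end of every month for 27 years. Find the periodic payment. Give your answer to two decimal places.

i = 0.105/12 = 0.00875 per month; n = 27·12 = 324.
Annuity-PV factor = 107.491762; PMT = 283500 / 107.491762 = 2,637.4114

€2,637.41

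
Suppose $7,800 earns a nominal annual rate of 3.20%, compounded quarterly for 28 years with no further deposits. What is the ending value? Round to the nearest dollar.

$19,040

With 4 periods per year: i = 0.008, n = 112.
7,800 × (1+0.008)^112 = 7,800 × 2.441066 = 19,040.3181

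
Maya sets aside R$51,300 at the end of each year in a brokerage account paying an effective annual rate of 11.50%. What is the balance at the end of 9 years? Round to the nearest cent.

R$742,123.39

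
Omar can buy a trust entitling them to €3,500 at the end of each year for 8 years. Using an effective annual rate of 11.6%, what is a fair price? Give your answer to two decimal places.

Annuity factor a(8|0.116) = 5.037841; PV = 3500 × 5.037841 = 17,632.4438

€17,632.44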